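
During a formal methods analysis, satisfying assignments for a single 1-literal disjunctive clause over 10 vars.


Step 1: Total=2^10=1024
Step 2: Unsat when all 1 false: 2^9=512
Step 3: Sat=1024-512=512

512


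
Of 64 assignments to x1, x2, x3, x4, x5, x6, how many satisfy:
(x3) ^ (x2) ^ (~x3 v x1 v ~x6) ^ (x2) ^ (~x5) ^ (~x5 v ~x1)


CNF with 6 clauses over 6 vars (64 assignments).
An assignment satisfies CNF iff every clause has >=1 true literal.
Check each row (bits = x1,x2,x3,x4,x5,x6; clause T/F shown):
  row 0 [000000]: clauses=FFTFTT -> 0
  row 1 [000001]: clauses=FFTFTT -> 0
  row 2 [000010]: clauses=FFTFFT -> 0
  row 3 [000011]: clauses=FFTFFT -> 0
  row 4 [000100]: clauses=FFTFTT -> 0
  (every remaining row is evaluated the same way; all 64 results are listed next)
Full result column, 8 rows per line (x1,x2,x3 fixed per line; x4,x5,x6 runs 000..111 left to right):
  rows 0-7 [x1,x2,x3=000]: 00000000  (ones: 0)
  rows 8-15 [x1,x2,x3=001]: 00000000  (ones: 0)
  rows 16-23 [x1,x2,x3=010]: 00000000  (ones: 0)
  rows 24-31 [x1,x2,x3=011]: 10001000  (ones: 2)
  rows 32-39 [x1,x2,x3=100]: 00000000  (ones: 0)
  rows 40-47 [x1,x2,x3=101]: 00000000  (ones: 0)
  rows 48-55 [x1,x2,x3=110]: 00000000  (ones: 0)
  rows 56-63 [x1,x2,x3=111]: 11001100  (ones: 4)
Satisfying assignments = 0+0+0+2+0+0+0+4 = 6

6


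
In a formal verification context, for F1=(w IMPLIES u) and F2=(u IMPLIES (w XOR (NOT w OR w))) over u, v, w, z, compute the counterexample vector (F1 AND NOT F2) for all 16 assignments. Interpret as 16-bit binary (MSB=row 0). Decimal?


F1 = (w IMPLIES u)
F2 = (u IMPLIES (w XOR (NOT w OR w)))
Counterexample to F1=>F2 is where F1=1 and F2=0.
Evaluate each row (bits = u,v,w,z, MSB first):
  row 0 [0000]: F1=1 F2=1 -> F1&~F2 -> 0
  row 1 [0001]: F1=1 F2=1 -> F1&~F2 -> 0
  row 2 [0010]: F1=0 F2=1 -> F1&~F2 -> 0
  row 3 [0011]: F1=0 F2=1 -> F1&~F2 -> 0
  row 4 [0100]: F1=1 F2=1 -> F1&~F2 -> 0
  row 5 [0101]: F1=1 F2=1 -> F1&~F2 -> 0
  row 6 [0110]: F1=0 F2=1 -> F1&~F2 -> 0
  row 7 [0111]: F1=0 F2=1 -> F1&~F2 -> 0
  row 8 [1000]: F1=1 F2=1 -> F1&~F2 -> 0
  row 9 [1001]: F1=1 F2=1 -> F1&~F2 -> 0
  row 10 [1010]: F1=1 F2=0 -> F1&~F2 -> 1
  row 11 [1011]: F1=1 F2=0 -> F1&~F2 -> 1
  row 12 [1100]: F1=1 F2=1 -> F1&~F2 -> 0
  row 13 [1101]: F1=1 F2=1 -> F1&~F2 -> 0
  row 14 [1110]: F1=1 F2=0 -> F1&~F2 -> 1
  row 15 [1111]: F1=1 F2=0 -> F1&~F2 -> 1
Full result column, 4 rows per line (u,v fixed per line; w,z runs 00..11 left to right):
  rows 0-3 [u,v=00]: 0000  = hex 0
  rows 4-7 [u,v=01]: 0000  = hex 0
  rows 8-11 [u,v=10]: 0011  = hex 3
  rows 12-15 [u,v=11]: 0011  = hex 3
Counterexample vector (row 0 .. row 15) = 0000000000110011
Output column grouped in 4s = 0000 0000 0011 0011 = 0x0033
Convert to decimal digit by digit (value = value*16 + digit):
  0 -> 0
  0*16 + 0 = 0
  0*16 + 3 = 3
  3*16 + 3 = 51
Decimal = 51

51


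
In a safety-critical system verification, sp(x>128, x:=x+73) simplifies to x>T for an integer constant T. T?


Formula: sp(P, x:=E) = exists old_x. (x = E[old_x/x]) AND P[old_x/x] (old_x is the value of x before the assignment; eliminate old_x by solving x = E[old_x/x] for old_x)
Step 1: Precondition P: x>128, i.e. old_x > 128
Step 2: Assignment gives x = old_x + 73, so old_x = x - 73
Step 3: Substitute into P: x - 73 > 128
Step 4: Simplify: x > 128+73 = 201

201


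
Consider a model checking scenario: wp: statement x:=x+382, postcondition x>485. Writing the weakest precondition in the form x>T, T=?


Formula: wp(x:=E, P) = P[E/x] (substitute E for x in postcondition)
Step 1: Postcondition: x>485
Step 2: Substitute x+382 for x: x+382>485
Step 3: Solve for x: x > 485-382 = 103

103


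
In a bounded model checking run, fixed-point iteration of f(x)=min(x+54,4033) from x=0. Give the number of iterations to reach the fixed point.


Step 1: x=0, cap=4033, increment=54
Step 2: x grows by 54 each step until capped at 4033; fixed point is x=4033
Step 3: iterations = ceil(4033/54) = 75

75


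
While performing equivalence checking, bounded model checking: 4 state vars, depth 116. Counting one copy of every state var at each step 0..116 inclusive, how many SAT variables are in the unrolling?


BMC unrolls to depth k, creating one copy of each state var for steps 0..k.
Step count = 116 + 1 = 117 (steps 0 through 116)
Vars per step = 4
Total = 4 * 117 = 468

468


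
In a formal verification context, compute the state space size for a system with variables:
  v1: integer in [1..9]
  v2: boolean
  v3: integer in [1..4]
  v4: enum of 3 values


State space = product of domain sizes of all variables.
Domain sizes:
  v1 (integer in [1..9]): 9
  v2 (boolean): 2
  v3 (integer in [1..4]): 4
  v4 (enum of 3 values): 3
Product = 9 * 2 * 4 * 3 = 216

216


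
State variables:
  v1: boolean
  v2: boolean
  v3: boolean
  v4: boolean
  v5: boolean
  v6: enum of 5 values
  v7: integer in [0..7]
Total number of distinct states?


State space = product of domain sizes of all variables.
Domain sizes:
  v1 (boolean): 2
  v2 (boolean): 2
  v3 (boolean): 2
  v4 (boolean): 2
  v5 (boolean): 2
  v6 (enum of 5 values): 5
  v7 (integer in [0..7]): 8
Product = 2 * 2 * 2 * 2 * 2 * 5 * 8 = 1280

1280


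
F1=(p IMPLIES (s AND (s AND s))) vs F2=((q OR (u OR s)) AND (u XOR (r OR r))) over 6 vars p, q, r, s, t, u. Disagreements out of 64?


F1 = (p IMPLIES (s AND (s AND s)))
F2 = ((q OR (u OR s)) AND (u XOR (r OR r)))
Evaluate both on each of 64 rows (bits = p,q,r,s,t,u):
  row 0 [000000]: F1=1 F2=0 (differ) -> 1
  row 1 [000001]: F1=1 F2=1 -> 0
  row 2 [000010]: F1=1 F2=0 (differ) -> 1
  row 3 [000011]: F1=1 F2=1 -> 0
  row 4 [000100]: F1=1 F2=0 (differ) -> 1
  (every remaining row is evaluated the same way; all 64 results are listed next)
Full result column, 8 rows per line (p,q,r fixed per line; s,t,u runs 000..111 left to right):
  rows 0-7 [p,q,r=000]: 10101010  (ones: 4)
  rows 8-15 [p,q,r=001]: 11110101  (ones: 6)
  rows 16-23 [p,q,r=010]: 10101010  (ones: 4)
  rows 24-31 [p,q,r=011]: 01010101  (ones: 4)
  rows 32-39 [p,q,r=100]: 01011010  (ones: 4)
  rows 40-47 [p,q,r=101]: 00000101  (ones: 2)
  rows 48-55 [p,q,r=110]: 01011010  (ones: 4)
  rows 56-63 [p,q,r=111]: 10100101  (ones: 4)
Disagreements = 4+6+4+4+4+2+4+4 = 32

32


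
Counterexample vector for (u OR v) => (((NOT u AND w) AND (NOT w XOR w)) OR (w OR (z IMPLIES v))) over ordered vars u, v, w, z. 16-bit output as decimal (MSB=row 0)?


F1 = (u OR v)
F2 = (((NOT u AND w) AND (NOT w XOR w)) OR (w OR (z IMPLIES v)))
Counterexample to F1=>F2 is where F1=1 and F2=0.
Evaluate each row (bits = u,v,w,z, MSB first):
  row 0 [0000]: F1=0 F2=1 -> F1&~F2 -> 0
  row 1 [0001]: F1=0 F2=0 -> F1&~F2 -> 0
  row 2 [0010]: F1=0 F2=1 -> F1&~F2 -> 0
  row 3 [0011]: F1=0 F2=1 -> F1&~F2 -> 0
  row 4 [0100]: F1=1 F2=1 -> F1&~F2 -> 0
  row 5 [0101]: F1=1 F2=1 -> F1&~F2 -> 0
  row 6 [0110]: F1=1 F2=1 -> F1&~F2 -> 0
  row 7 [0111]: F1=1 F2=1 -> F1&~F2 -> 0
  row 8 [1000]: F1=1 F2=1 -> F1&~F2 -> 0
  row 9 [1001]: F1=1 F2=0 -> F1&~F2 -> 1
  row 10 [1010]: F1=1 F2=1 -> F1&~F2 -> 0
  row 11 [1011]: F1=1 F2=1 -> F1&~F2 -> 0
  row 12 [1100]: F1=1 F2=1 -> F1&~F2 -> 0
  row 13 [1101]: F1=1 F2=1 -> F1&~F2 -> 0
  row 14 [1110]: F1=1 F2=1 -> F1&~F2 -> 0
  row 15 [1111]: F1=1 F2=1 -> F1&~F2 -> 0
Full result column, 4 rows per line (u,v fixed per line; w,z runs 00..11 left to right):
  rows 0-3 [u,v=00]: 0000  = hex 0
  rows 4-7 [u,v=01]: 0000  = hex 0
  rows 8-11 [u,v=10]: 0100  = hex 4
  rows 12-15 [u,v=11]: 0000  = hex 0
Counterexample vector (row 0 .. row 15) = 0000000001000000
Output column grouped in 4s = 0000 0000 0100 0000 = 0x0040
Convert to decimal digit by digit (value = value*16 + digit):
  0 -> 0
  0*16 + 0 = 0
  0*16 + 4 = 4
  4*16 + 0 = 64
Decimal = 64

64


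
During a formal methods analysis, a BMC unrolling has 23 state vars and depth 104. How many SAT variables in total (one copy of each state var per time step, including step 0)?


BMC unrolls to depth k, creating one copy of each state var for steps 0..k.
Step count = 104 + 1 = 105 (steps 0 through 104)
Vars per step = 23
Total = 23 * 105 = 2415

2415


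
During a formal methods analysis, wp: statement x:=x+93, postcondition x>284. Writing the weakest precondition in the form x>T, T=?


Formula: wp(x:=E, P) = P[E/x] (substitute E for x in postcondition)
Step 1: Postcondition: x>284
Step 2: Substitute x+93 for x: x+93>284
Step 3: Solve for x: x > 284-93 = 191

191


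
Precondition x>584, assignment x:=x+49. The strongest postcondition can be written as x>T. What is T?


Formula: sp(P, x:=E) = exists old_x. (x = E[old_x/x]) AND P[old_x/x] (old_x is the value of x before the assignment; eliminate old_x by solving x = E[old_x/x] for old_x)
Step 1: Precondition P: x>584, i.e. old_x > 584
Step 2: Assignment gives x = old_x + 49, so old_x = x - 49
Step 3: Substitute into P: x - 49 > 584
Step 4: Simplify: x > 584+49 = 633

633


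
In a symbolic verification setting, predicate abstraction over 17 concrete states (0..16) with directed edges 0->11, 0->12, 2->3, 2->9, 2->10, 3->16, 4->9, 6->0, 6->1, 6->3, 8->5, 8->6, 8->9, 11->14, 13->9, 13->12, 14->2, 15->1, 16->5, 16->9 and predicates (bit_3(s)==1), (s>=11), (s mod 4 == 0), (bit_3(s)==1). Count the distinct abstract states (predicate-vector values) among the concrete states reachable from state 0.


BFS from 0:
Concrete reachable: {0, 2, 3, 5, 9, 10, 11, 12, 14, 16}
Abstract via predicates (bit_3(s)==1), (s>=11), (s mod 4 == 0), (bit_3(s)==1):
  (0,0,0,0) <- {2, 3, 5}
  (0,0,1,0) <- {0}
  (0,1,1,0) <- {16}
  (1,0,0,1) <- {9, 10}
  (1,1,0,1) <- {11, 14}
  (1,1,1,1) <- {12}
Distinct abstract states = 6

6


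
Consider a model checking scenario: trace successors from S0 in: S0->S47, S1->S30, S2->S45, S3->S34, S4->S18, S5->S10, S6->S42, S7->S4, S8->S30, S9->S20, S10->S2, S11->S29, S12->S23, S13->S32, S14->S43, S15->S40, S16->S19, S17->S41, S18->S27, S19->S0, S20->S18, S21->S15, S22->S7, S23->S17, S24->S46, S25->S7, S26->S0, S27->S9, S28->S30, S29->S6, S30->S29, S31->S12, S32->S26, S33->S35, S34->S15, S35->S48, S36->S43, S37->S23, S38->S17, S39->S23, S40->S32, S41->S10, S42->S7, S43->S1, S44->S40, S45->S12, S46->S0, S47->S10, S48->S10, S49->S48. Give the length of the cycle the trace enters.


Trace from S0 until a state repeats:
  S0 -> S47 -> S10 -> S2 -> S45 -> S12 -> S23 -> S17 -> S41 -> S10
S10 first seen at step 2, revisited at step 9.
Cycle length = 9 - 2 = 7

7


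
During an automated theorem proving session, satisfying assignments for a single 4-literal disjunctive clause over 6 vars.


Step 1: Total=2^6=64
Step 2: Unsat when all 4 false: 2^2=4
Step 3: Sat=64-4=60

60


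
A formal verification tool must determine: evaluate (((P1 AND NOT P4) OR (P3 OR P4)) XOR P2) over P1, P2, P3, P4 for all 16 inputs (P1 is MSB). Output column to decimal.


Formula: (((P1 AND NOT P4) OR (P3 OR P4)) XOR P2) over P1, P2, P3, P4 (16 rows)
Evaluate each row (bits = P1,P2,P3,P4, MSB first):
  row 0 [0000]: (((0 AND NOT 0) OR (0 OR 0)) XOR 0) -> 0
  row 1 [0001]: (((0 AND NOT 1) OR (0 OR 1)) XOR 0) -> 1
  row 2 [0010]: (((0 AND NOT 0) OR (1 OR 0)) XOR 0) -> 1
  row 3 [0011]: (((0 AND NOT 1) OR (1 OR 1)) XOR 0) -> 1
  row 4 [0100]: (((0 AND NOT 0) OR (0 OR 0)) XOR 1) -> 1
  row 5 [0101]: (((0 AND NOT 1) OR (0 OR 1)) XOR 1) -> 0
  row 6 [0110]: (((0 AND NOT 0) OR (1 OR 0)) XOR 1) -> 0
  row 7 [0111]: (((0 AND NOT 1) OR (1 OR 1)) XOR 1) -> 0
  row 8 [1000]: (((1 AND NOT 0) OR (0 OR 0)) XOR 0) -> 1
  row 9 [1001]: (((1 AND NOT 1) OR (0 OR 1)) XOR 0) -> 1
  row 10 [1010]: (((1 AND NOT 0) OR (1 OR 0)) XOR 0) -> 1
  row 11 [1011]: (((1 AND NOT 1) OR (1 OR 1)) XOR 0) -> 1
  row 12 [1100]: (((1 AND NOT 0) OR (0 OR 0)) XOR 1) -> 0
  row 13 [1101]: (((1 AND NOT 1) OR (0 OR 1)) XOR 1) -> 0
  row 14 [1110]: (((1 AND NOT 0) OR (1 OR 0)) XOR 1) -> 0
  row 15 [1111]: (((1 AND NOT 1) OR (1 OR 1)) XOR 1) -> 0
Full result column, 4 rows per line (P1,P2 fixed per line; P3,P4 runs 00..11 left to right):
  rows 0-3 [P1,P2=00]: 0111  = hex 7
  rows 4-7 [P1,P2=01]: 1000  = hex 8
  rows 8-11 [P1,P2=10]: 1111  = hex F
  rows 12-15 [P1,P2=11]: 0000  = hex 0
Output column (row 0 .. row 15) = 0111100011110000
Output column grouped in 4s = 0111 1000 1111 0000 = 0x78F0
Convert to decimal digit by digit (value = value*16 + digit):
  7 -> 7
  7*16 + 8 = 120
  120*16 + 15 (F) = 1935
  1935*16 + 0 = 30960
Decimal = 30960

30960


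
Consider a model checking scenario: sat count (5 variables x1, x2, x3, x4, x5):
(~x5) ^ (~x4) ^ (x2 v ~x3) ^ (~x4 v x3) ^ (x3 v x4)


CNF with 5 clauses over 5 vars (32 assignments).
An assignment satisfies CNF iff every clause has >=1 true literal.
Check each row (bits = x1,x2,x3,x4,x5; clause T/F shown):
  row 0 [00000]: clauses=TTTTF -> 0
  row 1 [00001]: clauses=FTTTF -> 0
  row 2 [00010]: clauses=TFTFT -> 0
  row 3 [00011]: clauses=FFTFT -> 0
  row 4 [00100]: clauses=TTFTT -> 0
  row 5 [00101]: clauses=FTFTT -> 0
  row 6 [00110]: clauses=TFFTT -> 0
  row 7 [00111]: clauses=FFFTT -> 0
  row 8 [01000]: clauses=TTTTF -> 0
  row 9 [01001]: clauses=FTTTF -> 0
  row 10 [01010]: clauses=TFTFT -> 0
  row 11 [01011]: clauses=FFTFT -> 0
  row 12 [01100]: clauses=TTTTT -> 1
  row 13 [01101]: clauses=FTTTT -> 0
  row 14 [01110]: clauses=TFTTT -> 0
  row 15 [01111]: clauses=FFTTT -> 0
  row 16 [10000]: clauses=TTTTF -> 0
  row 17 [10001]: clauses=FTTTF -> 0
  row 18 [10010]: clauses=TFTFT -> 0
  row 19 [10011]: clauses=FFTFT -> 0
  row 20 [10100]: clauses=TTFTT -> 0
  row 21 [10101]: clauses=FTFTT -> 0
  row 22 [10110]: clauses=TFFTT -> 0
  row 23 [10111]: clauses=FFFTT -> 0
  row 24 [11000]: clauses=TTTTF -> 0
  row 25 [11001]: clauses=FTTTF -> 0
  row 26 [11010]: clauses=TFTFT -> 0
  row 27 [11011]: clauses=FFTFT -> 0
  row 28 [11100]: clauses=TTTTT -> 1
  row 29 [11101]: clauses=FTTTT -> 0
  row 30 [11110]: clauses=TFTTT -> 0
  row 31 [11111]: clauses=FFTTT -> 0
Full result column, 8 rows per line (x1,x2 fixed per line; x3,x4,x5 runs 000..111 left to right):
  rows 0-7 [x1,x2=00]: 00000000  (ones: 0)
  rows 8-15 [x1,x2=01]: 00001000  (ones: 1)
  rows 16-23 [x1,x2=10]: 00000000  (ones: 0)
  rows 24-31 [x1,x2=11]: 00001000  (ones: 1)
Satisfying assignments = 0+1+0+1 = 2

2


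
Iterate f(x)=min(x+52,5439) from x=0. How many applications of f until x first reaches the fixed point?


Step 1: x=0, cap=5439, increment=52
Step 2: x grows by 52 each step until capped at 5439; fixed point is x=5439
Step 3: iterations = ceil(5439/52) = 105

105


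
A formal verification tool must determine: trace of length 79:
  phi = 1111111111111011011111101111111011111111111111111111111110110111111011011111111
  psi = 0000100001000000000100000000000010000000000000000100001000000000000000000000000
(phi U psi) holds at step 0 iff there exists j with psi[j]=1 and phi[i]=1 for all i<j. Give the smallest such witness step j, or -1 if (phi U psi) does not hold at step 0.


(phi U psi) at 0: need smallest j with psi[j]=1 and phi[i]=1 for all i in [0,j).
Scan from step 0:
  step 0: phi=1, psi=0 -> continue
  step 1: phi=1, psi=0 -> continue
  step 2: phi=1, psi=0 -> continue
  step 3: phi=1, psi=0 -> continue
  step 4: psi=1 and phi held for [0,4) -> witness found
Witness step = 4

4


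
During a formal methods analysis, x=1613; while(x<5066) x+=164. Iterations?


Step 1: x goes from 1613 toward 5066 by 164; the body runs while x<5066, so iterations = ceil((bound-start)/step)
Step 2: Distance=3453
Step 3: ceil(3453/164)=22

22


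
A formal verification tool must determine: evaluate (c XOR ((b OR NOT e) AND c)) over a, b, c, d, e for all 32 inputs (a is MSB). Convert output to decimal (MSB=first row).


Formula: (c XOR ((b OR NOT e) AND c)) over a, b, c, d, e (32 rows)
Evaluate each row (bits = a,b,c,d,e, MSB first):
  row 0 [00000]: (0 XOR ((0 OR NOT 0) AND 0)) -> 0
  row 1 [00001]: (0 XOR ((0 OR NOT 1) AND 0)) -> 0
  row 2 [00010]: (0 XOR ((0 OR NOT 0) AND 0)) -> 0
  row 3 [00011]: (0 XOR ((0 OR NOT 1) AND 0)) -> 0
  row 4 [00100]: (1 XOR ((0 OR NOT 0) AND 1)) -> 0
  row 5 [00101]: (1 XOR ((0 OR NOT 1) AND 1)) -> 1
  row 6 [00110]: (1 XOR ((0 OR NOT 0) AND 1)) -> 0
  row 7 [00111]: (1 XOR ((0 OR NOT 1) AND 1)) -> 1
  row 8 [01000]: (0 XOR ((1 OR NOT 0) AND 0)) -> 0
  row 9 [01001]: (0 XOR ((1 OR NOT 1) AND 0)) -> 0
  row 10 [01010]: (0 XOR ((1 OR NOT 0) AND 0)) -> 0
  row 11 [01011]: (0 XOR ((1 OR NOT 1) AND 0)) -> 0
  row 12 [01100]: (1 XOR ((1 OR NOT 0) AND 1)) -> 0
  row 13 [01101]: (1 XOR ((1 OR NOT 1) AND 1)) -> 0
  row 14 [01110]: (1 XOR ((1 OR NOT 0) AND 1)) -> 0
  row 15 [01111]: (1 XOR ((1 OR NOT 1) AND 1)) -> 0
  row 16 [10000]: (0 XOR ((0 OR NOT 0) AND 0)) -> 0
  row 17 [10001]: (0 XOR ((0 OR NOT 1) AND 0)) -> 0
  row 18 [10010]: (0 XOR ((0 OR NOT 0) AND 0)) -> 0
  row 19 [10011]: (0 XOR ((0 OR NOT 1) AND 0)) -> 0
  row 20 [10100]: (1 XOR ((0 OR NOT 0) AND 1)) -> 0
  row 21 [10101]: (1 XOR ((0 OR NOT 1) AND 1)) -> 1
  row 22 [10110]: (1 XOR ((0 OR NOT 0) AND 1)) -> 0
  row 23 [10111]: (1 XOR ((0 OR NOT 1) AND 1)) -> 1
  row 24 [11000]: (0 XOR ((1 OR NOT 0) AND 0)) -> 0
  row 25 [11001]: (0 XOR ((1 OR NOT 1) AND 0)) -> 0
  row 26 [11010]: (0 XOR ((1 OR NOT 0) AND 0)) -> 0
  row 27 [11011]: (0 XOR ((1 OR NOT 1) AND 0)) -> 0
  row 28 [11100]: (1 XOR ((1 OR NOT 0) AND 1)) -> 0
  row 29 [11101]: (1 XOR ((1 OR NOT 1) AND 1)) -> 0
  row 30 [11110]: (1 XOR ((1 OR NOT 0) AND 1)) -> 0
  row 31 [11111]: (1 XOR ((1 OR NOT 1) AND 1)) -> 0
Full result column, 4 rows per line (a,b,c fixed per line; d,e runs 00..11 left to right):
  rows 0-3 [a,b,c=000]: 0000  = hex 0
  rows 4-7 [a,b,c=001]: 0101  = hex 5
  rows 8-11 [a,b,c=010]: 0000  = hex 0
  rows 12-15 [a,b,c=011]: 0000  = hex 0
  rows 16-19 [a,b,c=100]: 0000  = hex 0
  rows 20-23 [a,b,c=101]: 0101  = hex 5
  rows 24-27 [a,b,c=110]: 0000  = hex 0
  rows 28-31 [a,b,c=111]: 0000  = hex 0
Output column (row 0 .. row 31) = 00000101000000000000010100000000
Output column grouped in 4s = 0000 0101 0000 0000 0000 0101 0000 0000 = 0x05000500
Convert to decimal digit by digit (value = value*16 + digit):
  0 -> 0
  0*16 + 5 = 5
  5*16 + 0 = 80
  80*16 + 0 = 1280
  1280*16 + 0 = 20480
  20480*16 + 5 = 327685
  327685*16 + 0 = 5242960
  5242960*16 + 0 = 83887360
Decimal = 83887360

83887360


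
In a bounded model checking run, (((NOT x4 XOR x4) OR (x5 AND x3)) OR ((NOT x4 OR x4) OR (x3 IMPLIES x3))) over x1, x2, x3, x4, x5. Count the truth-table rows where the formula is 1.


Formula: (((NOT x4 XOR x4) OR (x5 AND x3)) OR ((NOT x4 OR x4) OR (x3 IMPLIES x3))) over 5 vars (32 rows)
Evaluate each row (x1, x2, x3, x4, x5 as bits, MSB first):
  row 0 [00000]: (((NOT 0 XOR 0) OR (0 AND 0)) OR ((NOT 0 OR 0) OR (0 IMPLIES 0))) -> 1
  row 1 [00001]: (((NOT 0 XOR 0) OR (1 AND 0)) OR ((NOT 0 OR 0) OR (0 IMPLIES 0))) -> 1
  row 2 [00010]: (((NOT 1 XOR 1) OR (0 AND 0)) OR ((NOT 1 OR 1) OR (0 IMPLIES 0))) -> 1
  row 3 [00011]: (((NOT 1 XOR 1) OR (1 AND 0)) OR ((NOT 1 OR 1) OR (0 IMPLIES 0))) -> 1
  row 4 [00100]: (((NOT 0 XOR 0) OR (0 AND 1)) OR ((NOT 0 OR 0) OR (1 IMPLIES 1))) -> 1
  row 5 [00101]: (((NOT 0 XOR 0) OR (1 AND 1)) OR ((NOT 0 OR 0) OR (1 IMPLIES 1))) -> 1
  row 6 [00110]: (((NOT 1 XOR 1) OR (0 AND 1)) OR ((NOT 1 OR 1) OR (1 IMPLIES 1))) -> 1
  row 7 [00111]: (((NOT 1 XOR 1) OR (1 AND 1)) OR ((NOT 1 OR 1) OR (1 IMPLIES 1))) -> 1
  row 8 [01000]: (((NOT 0 XOR 0) OR (0 AND 0)) OR ((NOT 0 OR 0) OR (0 IMPLIES 0))) -> 1
  row 9 [01001]: (((NOT 0 XOR 0) OR (1 AND 0)) OR ((NOT 0 OR 0) OR (0 IMPLIES 0))) -> 1
  row 10 [01010]: (((NOT 1 XOR 1) OR (0 AND 0)) OR ((NOT 1 OR 1) OR (0 IMPLIES 0))) -> 1
  row 11 [01011]: (((NOT 1 XOR 1) OR (1 AND 0)) OR ((NOT 1 OR 1) OR (0 IMPLIES 0))) -> 1
  row 12 [01100]: (((NOT 0 XOR 0) OR (0 AND 1)) OR ((NOT 0 OR 0) OR (1 IMPLIES 1))) -> 1
  row 13 [01101]: (((NOT 0 XOR 0) OR (1 AND 1)) OR ((NOT 0 OR 0) OR (1 IMPLIES 1))) -> 1
  row 14 [01110]: (((NOT 1 XOR 1) OR (0 AND 1)) OR ((NOT 1 OR 1) OR (1 IMPLIES 1))) -> 1
  row 15 [01111]: (((NOT 1 XOR 1) OR (1 AND 1)) OR ((NOT 1 OR 1) OR (1 IMPLIES 1))) -> 1
  row 16 [10000]: (((NOT 0 XOR 0) OR (0 AND 0)) OR ((NOT 0 OR 0) OR (0 IMPLIES 0))) -> 1
  row 17 [10001]: (((NOT 0 XOR 0) OR (1 AND 0)) OR ((NOT 0 OR 0) OR (0 IMPLIES 0))) -> 1
  row 18 [10010]: (((NOT 1 XOR 1) OR (0 AND 0)) OR ((NOT 1 OR 1) OR (0 IMPLIES 0))) -> 1
  row 19 [10011]: (((NOT 1 XOR 1) OR (1 AND 0)) OR ((NOT 1 OR 1) OR (0 IMPLIES 0))) -> 1
  row 20 [10100]: (((NOT 0 XOR 0) OR (0 AND 1)) OR ((NOT 0 OR 0) OR (1 IMPLIES 1))) -> 1
  row 21 [10101]: (((NOT 0 XOR 0) OR (1 AND 1)) OR ((NOT 0 OR 0) OR (1 IMPLIES 1))) -> 1
  row 22 [10110]: (((NOT 1 XOR 1) OR (0 AND 1)) OR ((NOT 1 OR 1) OR (1 IMPLIES 1))) -> 1
  row 23 [10111]: (((NOT 1 XOR 1) OR (1 AND 1)) OR ((NOT 1 OR 1) OR (1 IMPLIES 1))) -> 1
  row 24 [11000]: (((NOT 0 XOR 0) OR (0 AND 0)) OR ((NOT 0 OR 0) OR (0 IMPLIES 0))) -> 1
  row 25 [11001]: (((NOT 0 XOR 0) OR (1 AND 0)) OR ((NOT 0 OR 0) OR (0 IMPLIES 0))) -> 1
  row 26 [11010]: (((NOT 1 XOR 1) OR (0 AND 0)) OR ((NOT 1 OR 1) OR (0 IMPLIES 0))) -> 1
  row 27 [11011]: (((NOT 1 XOR 1) OR (1 AND 0)) OR ((NOT 1 OR 1) OR (0 IMPLIES 0))) -> 1
  row 28 [11100]: (((NOT 0 XOR 0) OR (0 AND 1)) OR ((NOT 0 OR 0) OR (1 IMPLIES 1))) -> 1
  row 29 [11101]: (((NOT 0 XOR 0) OR (1 AND 1)) OR ((NOT 0 OR 0) OR (1 IMPLIES 1))) -> 1
  row 30 [11110]: (((NOT 1 XOR 1) OR (0 AND 1)) OR ((NOT 1 OR 1) OR (1 IMPLIES 1))) -> 1
  row 31 [11111]: (((NOT 1 XOR 1) OR (1 AND 1)) OR ((NOT 1 OR 1) OR (1 IMPLIES 1))) -> 1
Full result column, 8 rows per line (x1,x2 fixed per line; x3,x4,x5 runs 000..111 left to right):
  rows 0-7 [x1,x2=00]: 11111111  (ones: 8)
  rows 8-15 [x1,x2=01]: 11111111  (ones: 8)
  rows 16-23 [x1,x2=10]: 11111111  (ones: 8)
  rows 24-31 [x1,x2=11]: 11111111  (ones: 8)
Count of 1-rows = 8+8+8+8 = 32

32


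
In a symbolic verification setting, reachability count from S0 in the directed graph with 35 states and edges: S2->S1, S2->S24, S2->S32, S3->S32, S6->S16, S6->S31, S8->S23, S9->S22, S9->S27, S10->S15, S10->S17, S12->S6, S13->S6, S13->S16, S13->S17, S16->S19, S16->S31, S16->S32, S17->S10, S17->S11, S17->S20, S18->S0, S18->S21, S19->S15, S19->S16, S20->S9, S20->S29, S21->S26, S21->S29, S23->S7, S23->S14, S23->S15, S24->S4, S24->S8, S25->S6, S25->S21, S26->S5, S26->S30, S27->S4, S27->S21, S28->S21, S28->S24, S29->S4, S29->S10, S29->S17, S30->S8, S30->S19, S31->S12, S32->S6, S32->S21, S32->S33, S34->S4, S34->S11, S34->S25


BFS from S0:
  layer 0: {S0}
Reachable set: {S0}
Count = 1

1


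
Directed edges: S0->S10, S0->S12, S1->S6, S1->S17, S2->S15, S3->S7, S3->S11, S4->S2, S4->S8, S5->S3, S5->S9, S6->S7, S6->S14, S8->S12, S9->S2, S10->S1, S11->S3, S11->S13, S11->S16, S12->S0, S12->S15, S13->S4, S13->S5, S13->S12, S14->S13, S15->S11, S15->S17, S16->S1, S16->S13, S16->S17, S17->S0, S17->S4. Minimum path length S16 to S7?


BFS layer-by-layer from S16:
  dist 0: {S16}
  dist 1: {S1, S13, S17}
  dist 2: {S0, S4, S5, S6, S12}
  dist 3: {S2, S3, S7, S8, S9, S10, S14, S15}
  -> S7 reached at distance 3
Shortest path length = 3

3


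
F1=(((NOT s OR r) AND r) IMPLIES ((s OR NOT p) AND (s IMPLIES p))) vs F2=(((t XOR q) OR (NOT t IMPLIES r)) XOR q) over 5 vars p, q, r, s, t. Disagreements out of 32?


F1 = (((NOT s OR r) AND r) IMPLIES ((s OR NOT p) AND (s IMPLIES p)))
F2 = (((t XOR q) OR (NOT t IMPLIES r)) XOR q)
Evaluate both on each of 32 rows (bits = p,q,r,s,t):
  row 0 [00000]: F1=1 F2=0 (differ) -> 1
  row 1 [00001]: F1=1 F2=1 -> 0
  row 2 [00010]: F1=1 F2=0 (differ) -> 1
  row 3 [00011]: F1=1 F2=1 -> 0
  row 4 [00100]: F1=1 F2=1 -> 0
  row 5 [00101]: F1=1 F2=1 -> 0
  row 6 [00110]: F1=0 F2=1 (differ) -> 1
  row 7 [00111]: F1=0 F2=1 (differ) -> 1
  row 8 [01000]: F1=1 F2=0 (differ) -> 1
  row 9 [01001]: F1=1 F2=0 (differ) -> 1
  row 10 [01010]: F1=1 F2=0 (differ) -> 1
  row 11 [01011]: F1=1 F2=0 (differ) -> 1
  row 12 [01100]: F1=1 F2=0 (differ) -> 1
  row 13 [01101]: F1=1 F2=0 (differ) -> 1
  row 14 [01110]: F1=0 F2=0 -> 0
  row 15 [01111]: F1=0 F2=0 -> 0
  row 16 [10000]: F1=1 F2=0 (differ) -> 1
  row 17 [10001]: F1=1 F2=1 -> 0
  row 18 [10010]: F1=1 F2=0 (differ) -> 1
  row 19 [10011]: F1=1 F2=1 -> 0
  row 20 [10100]: F1=0 F2=1 (differ) -> 1
  row 21 [10101]: F1=0 F2=1 (differ) -> 1
  row 22 [10110]: F1=1 F2=1 -> 0
  row 23 [10111]: F1=1 F2=1 -> 0
  row 24 [11000]: F1=1 F2=0 (differ) -> 1
  row 25 [11001]: F1=1 F2=0 (differ) -> 1
  row 26 [11010]: F1=1 F2=0 (differ) -> 1
  row 27 [11011]: F1=1 F2=0 (differ) -> 1
  row 28 [11100]: F1=0 F2=0 -> 0
  row 29 [11101]: F1=0 F2=0 -> 0
  row 30 [11110]: F1=1 F2=0 (differ) -> 1
  row 31 [11111]: F1=1 F2=0 (differ) -> 1
Full result column, 8 rows per line (p,q fixed per line; r,s,t runs 000..111 left to right):
  rows 0-7 [p,q=00]: 10100011  (ones: 4)
  rows 8-15 [p,q=01]: 11111100  (ones: 6)
  rows 16-23 [p,q=10]: 10101100  (ones: 4)
  rows 24-31 [p,q=11]: 11110011  (ones: 6)
Disagreements = 4+6+4+6 = 20

20


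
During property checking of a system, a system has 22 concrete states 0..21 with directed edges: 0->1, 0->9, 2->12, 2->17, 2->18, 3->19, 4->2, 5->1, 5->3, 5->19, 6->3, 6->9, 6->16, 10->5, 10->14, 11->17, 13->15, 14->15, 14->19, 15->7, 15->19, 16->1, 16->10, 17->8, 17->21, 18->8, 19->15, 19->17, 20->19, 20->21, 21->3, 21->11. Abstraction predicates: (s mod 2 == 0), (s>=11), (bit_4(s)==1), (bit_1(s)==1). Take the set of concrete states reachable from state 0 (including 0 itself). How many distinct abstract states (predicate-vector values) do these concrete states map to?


BFS from 0:
Concrete reachable: {0, 1, 9}
Abstract via predicates (s mod 2 == 0), (s>=11), (bit_4(s)==1), (bit_1(s)==1):
  (0,0,0,0) <- {1, 9}
  (1,0,0,0) <- {0}
Distinct abstract states = 2

2


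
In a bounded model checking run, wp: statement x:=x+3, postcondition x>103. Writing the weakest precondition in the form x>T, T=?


Formula: wp(x:=E, P) = P[E/x] (substitute E for x in postcondition)
Step 1: Postcondition: x>103
Step 2: Substitute x+3 for x: x+3>103
Step 3: Solve for x: x > 103-3 = 100

100


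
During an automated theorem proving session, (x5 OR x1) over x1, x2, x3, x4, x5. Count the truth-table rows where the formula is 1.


Formula: (x5 OR x1) over 5 vars (32 rows)
Evaluate each row (x1, x2, x3, x4, x5 as bits, MSB first):
  row 0 [00000]: (0 OR 0) -> 0
  row 1 [00001]: (1 OR 0) -> 1
  row 2 [00010]: (0 OR 0) -> 0
  row 3 [00011]: (1 OR 0) -> 1
  row 4 [00100]: (0 OR 0) -> 0
  row 5 [00101]: (1 OR 0) -> 1
  row 6 [00110]: (0 OR 0) -> 0
  row 7 [00111]: (1 OR 0) -> 1
  row 8 [01000]: (0 OR 0) -> 0
  row 9 [01001]: (1 OR 0) -> 1
  row 10 [01010]: (0 OR 0) -> 0
  row 11 [01011]: (1 OR 0) -> 1
  row 12 [01100]: (0 OR 0) -> 0
  row 13 [01101]: (1 OR 0) -> 1
  row 14 [01110]: (0 OR 0) -> 0
  row 15 [01111]: (1 OR 0) -> 1
  row 16 [10000]: (0 OR 1) -> 1
  row 17 [10001]: (1 OR 1) -> 1
  row 18 [10010]: (0 OR 1) -> 1
  row 19 [10011]: (1 OR 1) -> 1
  row 20 [10100]: (0 OR 1) -> 1
  row 21 [10101]: (1 OR 1) -> 1
  row 22 [10110]: (0 OR 1) -> 1
  row 23 [10111]: (1 OR 1) -> 1
  row 24 [11000]: (0 OR 1) -> 1
  row 25 [11001]: (1 OR 1) -> 1
  row 26 [11010]: (0 OR 1) -> 1
  row 27 [11011]: (1 OR 1) -> 1
  row 28 [11100]: (0 OR 1) -> 1
  row 29 [11101]: (1 OR 1) -> 1
  row 30 [11110]: (0 OR 1) -> 1
  row 31 [11111]: (1 OR 1) -> 1
Full result column, 8 rows per line (x1,x2 fixed per line; x3,x4,x5 runs 000..111 left to right):
  rows 0-7 [x1,x2=00]: 01010101  (ones: 4)
  rows 8-15 [x1,x2=01]: 01010101  (ones: 4)
  rows 16-23 [x1,x2=10]: 11111111  (ones: 8)
  rows 24-31 [x1,x2=11]: 11111111  (ones: 8)
Count of 1-rows = 4+4+8+8 = 24

24


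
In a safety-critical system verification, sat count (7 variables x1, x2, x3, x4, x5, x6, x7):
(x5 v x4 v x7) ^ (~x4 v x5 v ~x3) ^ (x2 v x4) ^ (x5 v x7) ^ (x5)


CNF with 5 clauses over 7 vars (128 assignments).
An assignment satisfies CNF iff every clause has >=1 true literal.
Check each row (bits = x1,x2,x3,x4,x5,x6,x7; clause T/F shown):
  row 0 [0000000]: clauses=FTFFF -> 0
  row 1 [0000001]: clauses=TTFTF -> 0
  row 2 [0000010]: clauses=FTFFF -> 0
  row 3 [0000011]: clauses=TTFTF -> 0
  row 4 [0000100]: clauses=TTFTT -> 0
  (every remaining row is evaluated the same way; all 128 results are listed next)
Full result column, 8 rows per line (x1,x2,x3,x4 fixed per line; x5,x6,x7 runs 000..111 left to right):
  rows 0-7 [x1,x2,x3,x4=0000]: 00000000  (ones: 0)
  rows 8-15 [x1,x2,x3,x4=0001]: 00001111  (ones: 4)
  rows 16-23 [x1,x2,x3,x4=0010]: 00000000  (ones: 0)
  rows 24-31 [x1,x2,x3,x4=0011]: 00001111  (ones: 4)
  rows 32-39 [x1,x2,x3,x4=0100]: 00001111  (ones: 4)
  rows 40-47 [x1,x2,x3,x4=0101]: 00001111  (ones: 4)
  rows 48-55 [x1,x2,x3,x4=0110]: 00001111  (ones: 4)
  rows 56-63 [x1,x2,x3,x4=0111]: 00001111  (ones: 4)
  rows 64-71 [x1,x2,x3,x4=1000]: 00000000  (ones: 0)
  rows 72-79 [x1,x2,x3,x4=1001]: 00001111  (ones: 4)
  rows 80-87 [x1,x2,x3,x4=1010]: 00000000  (ones: 0)
  rows 88-95 [x1,x2,x3,x4=1011]: 00001111  (ones: 4)
  rows 96-103 [x1,x2,x3,x4=1100]: 00001111  (ones: 4)
  rows 104-111 [x1,x2,x3,x4=1101]: 00001111  (ones: 4)
  rows 112-119 [x1,x2,x3,x4=1110]: 00001111  (ones: 4)
  rows 120-127 [x1,x2,x3,x4=1111]: 00001111  (ones: 4)
Satisfying assignments = 0+4+0+4+4+4+4+4+0+4+0+4+4+4+4+4 = 48

48


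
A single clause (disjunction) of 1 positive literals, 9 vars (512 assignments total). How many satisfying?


Step 1: Total=2^9=512
Step 2: Unsat when all 1 false: 2^8=256
Step 3: Sat=512-256=256

256


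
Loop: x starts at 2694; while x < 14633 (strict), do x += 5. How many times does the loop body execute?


Step 1: x goes from 2694 toward 14633 by 5; the body runs while x<14633, so iterations = ceil((bound-start)/step)
Step 2: Distance=11939
Step 3: ceil(11939/5)=2388

2388


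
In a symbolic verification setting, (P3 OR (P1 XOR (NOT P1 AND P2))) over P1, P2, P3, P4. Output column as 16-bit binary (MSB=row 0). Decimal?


Formula: (P3 OR (P1 XOR (NOT P1 AND P2))) over P1, P2, P3, P4 (16 rows)
Evaluate each row (bits = P1,P2,P3,P4, MSB first):
  row 0 [0000]: (0 OR (0 XOR (NOT 0 AND 0))) -> 0
  row 1 [0001]: (0 OR (0 XOR (NOT 0 AND 0))) -> 0
  row 2 [0010]: (1 OR (0 XOR (NOT 0 AND 0))) -> 1
  row 3 [0011]: (1 OR (0 XOR (NOT 0 AND 0))) -> 1
  row 4 [0100]: (0 OR (0 XOR (NOT 0 AND 1))) -> 1
  row 5 [0101]: (0 OR (0 XOR (NOT 0 AND 1))) -> 1
  row 6 [0110]: (1 OR (0 XOR (NOT 0 AND 1))) -> 1
  row 7 [0111]: (1 OR (0 XOR (NOT 0 AND 1))) -> 1
  row 8 [1000]: (0 OR (1 XOR (NOT 1 AND 0))) -> 1
  row 9 [1001]: (0 OR (1 XOR (NOT 1 AND 0))) -> 1
  row 10 [1010]: (1 OR (1 XOR (NOT 1 AND 0))) -> 1
  row 11 [1011]: (1 OR (1 XOR (NOT 1 AND 0))) -> 1
  row 12 [1100]: (0 OR (1 XOR (NOT 1 AND 1))) -> 1
  row 13 [1101]: (0 OR (1 XOR (NOT 1 AND 1))) -> 1
  row 14 [1110]: (1 OR (1 XOR (NOT 1 AND 1))) -> 1
  row 15 [1111]: (1 OR (1 XOR (NOT 1 AND 1))) -> 1
Full result column, 4 rows per line (P1,P2 fixed per line; P3,P4 runs 00..11 left to right):
  rows 0-3 [P1,P2=00]: 0011  = hex 3
  rows 4-7 [P1,P2=01]: 1111  = hex F
  rows 8-11 [P1,P2=10]: 1111  = hex F
  rows 12-15 [P1,P2=11]: 1111  = hex F
Output column (row 0 .. row 15) = 0011111111111111
Output column grouped in 4s = 0011 1111 1111 1111 = 0x3FFF
Convert to decimal digit by digit (value = value*16 + digit):
  3 -> 3
  3*16 + 15 (F) = 63
  63*16 + 15 (F) = 1023
  1023*16 + 15 (F) = 16383
Decimal = 16383

16383


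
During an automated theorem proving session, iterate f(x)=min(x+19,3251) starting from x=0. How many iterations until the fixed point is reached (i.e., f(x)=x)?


Step 1: x=0, cap=3251, increment=19
Step 2: x grows by 19 each step until capped at 3251; fixed point is x=3251
Step 3: iterations = ceil(3251/19) = 172

172


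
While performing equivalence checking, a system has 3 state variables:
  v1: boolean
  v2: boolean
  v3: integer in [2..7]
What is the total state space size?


State space = product of domain sizes of all variables.
Domain sizes:
  v1 (boolean): 2
  v2 (boolean): 2
  v3 (integer in [2..7]): 6
Product = 2 * 2 * 6 = 24

24


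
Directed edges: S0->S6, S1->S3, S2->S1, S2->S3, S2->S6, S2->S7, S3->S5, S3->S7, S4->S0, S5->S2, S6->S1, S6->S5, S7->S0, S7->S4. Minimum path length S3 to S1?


BFS layer-by-layer from S3:
  dist 0: {S3}
  dist 1: {S5, S7}
  dist 2: {S0, S2, S4}
  dist 3: {S1, S6}
  -> S1 reached at distance 3
Shortest path length = 3

3


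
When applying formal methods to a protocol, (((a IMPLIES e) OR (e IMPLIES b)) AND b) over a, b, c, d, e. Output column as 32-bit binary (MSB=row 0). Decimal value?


Formula: (((a IMPLIES e) OR (e IMPLIES b)) AND b) over a, b, c, d, e (32 rows)
Evaluate each row (bits = a,b,c,d,e, MSB first):
  row 0 [00000]: (((0 IMPLIES 0) OR (0 IMPLIES 0)) AND 0) -> 0
  row 1 [00001]: (((0 IMPLIES 1) OR (1 IMPLIES 0)) AND 0) -> 0
  row 2 [00010]: (((0 IMPLIES 0) OR (0 IMPLIES 0)) AND 0) -> 0
  row 3 [00011]: (((0 IMPLIES 1) OR (1 IMPLIES 0)) AND 0) -> 0
  row 4 [00100]: (((0 IMPLIES 0) OR (0 IMPLIES 0)) AND 0) -> 0
  row 5 [00101]: (((0 IMPLIES 1) OR (1 IMPLIES 0)) AND 0) -> 0
  row 6 [00110]: (((0 IMPLIES 0) OR (0 IMPLIES 0)) AND 0) -> 0
  row 7 [00111]: (((0 IMPLIES 1) OR (1 IMPLIES 0)) AND 0) -> 0
  row 8 [01000]: (((0 IMPLIES 0) OR (0 IMPLIES 1)) AND 1) -> 1
  row 9 [01001]: (((0 IMPLIES 1) OR (1 IMPLIES 1)) AND 1) -> 1
  row 10 [01010]: (((0 IMPLIES 0) OR (0 IMPLIES 1)) AND 1) -> 1
  row 11 [01011]: (((0 IMPLIES 1) OR (1 IMPLIES 1)) AND 1) -> 1
  row 12 [01100]: (((0 IMPLIES 0) OR (0 IMPLIES 1)) AND 1) -> 1
  row 13 [01101]: (((0 IMPLIES 1) OR (1 IMPLIES 1)) AND 1) -> 1
  row 14 [01110]: (((0 IMPLIES 0) OR (0 IMPLIES 1)) AND 1) -> 1
  row 15 [01111]: (((0 IMPLIES 1) OR (1 IMPLIES 1)) AND 1) -> 1
  row 16 [10000]: (((1 IMPLIES 0) OR (0 IMPLIES 0)) AND 0) -> 0
  row 17 [10001]: (((1 IMPLIES 1) OR (1 IMPLIES 0)) AND 0) -> 0
  row 18 [10010]: (((1 IMPLIES 0) OR (0 IMPLIES 0)) AND 0) -> 0
  row 19 [10011]: (((1 IMPLIES 1) OR (1 IMPLIES 0)) AND 0) -> 0
  row 20 [10100]: (((1 IMPLIES 0) OR (0 IMPLIES 0)) AND 0) -> 0
  row 21 [10101]: (((1 IMPLIES 1) OR (1 IMPLIES 0)) AND 0) -> 0
  row 22 [10110]: (((1 IMPLIES 0) OR (0 IMPLIES 0)) AND 0) -> 0
  row 23 [10111]: (((1 IMPLIES 1) OR (1 IMPLIES 0)) AND 0) -> 0
  row 24 [11000]: (((1 IMPLIES 0) OR (0 IMPLIES 1)) AND 1) -> 1
  row 25 [11001]: (((1 IMPLIES 1) OR (1 IMPLIES 1)) AND 1) -> 1
  row 26 [11010]: (((1 IMPLIES 0) OR (0 IMPLIES 1)) AND 1) -> 1
  row 27 [11011]: (((1 IMPLIES 1) OR (1 IMPLIES 1)) AND 1) -> 1
  row 28 [11100]: (((1 IMPLIES 0) OR (0 IMPLIES 1)) AND 1) -> 1
  row 29 [11101]: (((1 IMPLIES 1) OR (1 IMPLIES 1)) AND 1) -> 1
  row 30 [11110]: (((1 IMPLIES 0) OR (0 IMPLIES 1)) AND 1) -> 1
  row 31 [11111]: (((1 IMPLIES 1) OR (1 IMPLIES 1)) AND 1) -> 1
Full result column, 4 rows per line (a,b,c fixed per line; d,e runs 00..11 left to right):
  rows 0-3 [a,b,c=000]: 0000  = hex 0
  rows 4-7 [a,b,c=001]: 0000  = hex 0
  rows 8-11 [a,b,c=010]: 1111  = hex F
  rows 12-15 [a,b,c=011]: 1111  = hex F
  rows 16-19 [a,b,c=100]: 0000  = hex 0
  rows 20-23 [a,b,c=101]: 0000  = hex 0
  rows 24-27 [a,b,c=110]: 1111  = hex F
  rows 28-31 [a,b,c=111]: 1111  = hex F
Output column (row 0 .. row 31) = 00000000111111110000000011111111
Output column grouped in 4s = 0000 0000 1111 1111 0000 0000 1111 1111 = 0x00FF00FF
Convert to decimal digit by digit (value = value*16 + digit):
  0 -> 0
  0*16 + 0 = 0
  0*16 + 15 (F) = 15
  15*16 + 15 (F) = 255
  255*16 + 0 = 4080
  4080*16 + 0 = 65280
  65280*16 + 15 (F) = 1044495
  1044495*16 + 15 (F) = 16711935
Decimal = 16711935

16711935


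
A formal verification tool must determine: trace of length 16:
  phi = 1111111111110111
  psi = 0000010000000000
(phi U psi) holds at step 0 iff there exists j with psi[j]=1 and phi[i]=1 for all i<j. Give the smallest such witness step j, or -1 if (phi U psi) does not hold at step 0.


(phi U psi) at 0: need smallest j with psi[j]=1 and phi[i]=1 for all i in [0,j).
Scan from step 0:
  step 0: phi=1, psi=0 -> continue
  step 1: phi=1, psi=0 -> continue
  step 2: phi=1, psi=0 -> continue
  step 3: phi=1, psi=0 -> continue
  step 5: psi=1 and phi held for [0,5) -> witness found
Witness step = 5

5


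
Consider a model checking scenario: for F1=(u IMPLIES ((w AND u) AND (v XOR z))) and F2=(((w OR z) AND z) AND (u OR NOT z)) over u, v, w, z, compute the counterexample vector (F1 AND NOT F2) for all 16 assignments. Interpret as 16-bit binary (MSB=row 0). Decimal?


F1 = (u IMPLIES ((w AND u) AND (v XOR z)))
F2 = (((w OR z) AND z) AND (u OR NOT z))
Counterexample to F1=>F2 is where F1=1 and F2=0.
Evaluate each row (bits = u,v,w,z, MSB first):
  row 0 [0000]: F1=1 F2=0 -> F1&~F2 -> 1
  row 1 [0001]: F1=1 F2=0 -> F1&~F2 -> 1
  row 2 [0010]: F1=1 F2=0 -> F1&~F2 -> 1
  row 3 [0011]: F1=1 F2=0 -> F1&~F2 -> 1
  row 4 [0100]: F1=1 F2=0 -> F1&~F2 -> 1
  row 5 [0101]: F1=1 F2=0 -> F1&~F2 -> 1
  row 6 [0110]: F1=1 F2=0 -> F1&~F2 -> 1
  row 7 [0111]: F1=1 F2=0 -> F1&~F2 -> 1
  row 8 [1000]: F1=0 F2=0 -> F1&~F2 -> 0
  row 9 [1001]: F1=0 F2=1 -> F1&~F2 -> 0
  row 10 [1010]: F1=0 F2=0 -> F1&~F2 -> 0
  row 11 [1011]: F1=1 F2=1 -> F1&~F2 -> 0
  row 12 [1100]: F1=0 F2=0 -> F1&~F2 -> 0
  row 13 [1101]: F1=0 F2=1 -> F1&~F2 -> 0
  row 14 [1110]: F1=1 F2=0 -> F1&~F2 -> 1
  row 15 [1111]: F1=0 F2=1 -> F1&~F2 -> 0
Full result column, 4 rows per line (u,v fixed per line; w,z runs 00..11 left to right):
  rows 0-3 [u,v=00]: 1111  = hex F
  rows 4-7 [u,v=01]: 1111  = hex F
  rows 8-11 [u,v=10]: 0000  = hex 0
  rows 12-15 [u,v=11]: 0010  = hex 2
Counterexample vector (row 0 .. row 15) = 1111111100000010
Output column grouped in 4s = 1111 1111 0000 0010 = 0xFF02
Convert to decimal digit by digit (value = value*16 + digit):
  F -> 15
  15*16 + 15 (F) = 255
  255*16 + 0 = 4080
  4080*16 + 2 = 65282
Decimal = 65282

65282


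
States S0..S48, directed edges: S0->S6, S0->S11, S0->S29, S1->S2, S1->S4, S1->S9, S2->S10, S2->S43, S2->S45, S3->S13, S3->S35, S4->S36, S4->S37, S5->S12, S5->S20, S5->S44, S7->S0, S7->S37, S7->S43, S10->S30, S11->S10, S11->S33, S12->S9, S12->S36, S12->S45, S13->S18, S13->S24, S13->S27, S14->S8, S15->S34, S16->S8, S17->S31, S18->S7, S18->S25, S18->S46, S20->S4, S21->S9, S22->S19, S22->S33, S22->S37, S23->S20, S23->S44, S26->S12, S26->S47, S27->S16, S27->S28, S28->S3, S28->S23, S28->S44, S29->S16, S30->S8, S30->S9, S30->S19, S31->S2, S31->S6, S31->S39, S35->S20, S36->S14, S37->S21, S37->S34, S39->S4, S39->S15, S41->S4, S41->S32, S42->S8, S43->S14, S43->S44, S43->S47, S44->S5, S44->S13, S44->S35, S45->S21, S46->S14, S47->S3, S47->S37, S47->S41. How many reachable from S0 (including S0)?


BFS from S0:
  layer 0: {S0}
  layer 1: {S6, S11, S29}
  layer 2: {S10, S16, S33}
  layer 3: {S8, S30}
  layer 4: {S9, S19}
Reachable set: {S0, S6, S8, S9, S10, S11, S16, S19, S29, S30, S33}
Count = 11

11


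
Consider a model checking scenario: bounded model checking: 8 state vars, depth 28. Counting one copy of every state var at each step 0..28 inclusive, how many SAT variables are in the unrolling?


BMC unrolls to depth k, creating one copy of each state var for steps 0..k.
Step count = 28 + 1 = 29 (steps 0 through 28)
Vars per step = 8
Total = 8 * 29 = 232

232


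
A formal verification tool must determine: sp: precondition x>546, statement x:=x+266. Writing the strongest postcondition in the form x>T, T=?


Formula: sp(P, x:=E) = exists old_x. (x = E[old_x/x]) AND P[old_x/x] (old_x is the value of x before the assignment; eliminate old_x by solving x = E[old_x/x] for old_x)
Step 1: Precondition P: x>546, i.e. old_x > 546
Step 2: Assignment gives x = old_x + 266, so old_x = x - 266
Step 3: Substitute into P: x - 266 > 546
Step 4: Simplify: x > 546+266 = 812

812


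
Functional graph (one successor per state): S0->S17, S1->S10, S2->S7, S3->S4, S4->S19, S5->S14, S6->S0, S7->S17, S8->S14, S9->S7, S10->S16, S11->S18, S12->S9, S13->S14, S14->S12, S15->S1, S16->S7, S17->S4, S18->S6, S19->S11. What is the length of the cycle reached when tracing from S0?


Trace from S0 until a state repeats:
  S0 -> S17 -> S4 -> S19 -> S11 -> S18 -> S6 -> S0
S0 first seen at step 0, revisited at step 7.
Cycle length = 7 - 0 = 7

7


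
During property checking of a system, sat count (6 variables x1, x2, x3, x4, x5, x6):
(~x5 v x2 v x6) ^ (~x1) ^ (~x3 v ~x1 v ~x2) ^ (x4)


CNF with 4 clauses over 6 vars (64 assignments).
An assignment satisfies CNF iff every clause has >=1 true literal.
Check each row (bits = x1,x2,x3,x4,x5,x6; clause T/F shown):
  row 0 [000000]: clauses=TTTF -> 0
  row 1 [000001]: clauses=TTTF -> 0
  row 2 [000010]: clauses=FTTF -> 0
  row 3 [000011]: clauses=TTTF -> 0
  row 4 [000100]: clauses=TTTT -> 1
  (every remaining row is evaluated the same way; all 64 results are listed next)
Full result column, 8 rows per line (x1,x2,x3 fixed per line; x4,x5,x6 runs 000..111 left to right):
  rows 0-7 [x1,x2,x3=000]: 00001101  (ones: 3)
  rows 8-15 [x1,x2,x3=001]: 00001101  (ones: 3)
  rows 16-23 [x1,x2,x3=010]: 00001111  (ones: 4)
  rows 24-31 [x1,x2,x3=011]: 00001111  (ones: 4)
  rows 32-39 [x1,x2,x3=100]: 00000000  (ones: 0)
  rows 40-47 [x1,x2,x3=101]: 00000000  (ones: 0)
  rows 48-55 [x1,x2,x3=110]: 00000000  (ones: 0)
  rows 56-63 [x1,x2,x3=111]: 00000000  (ones: 0)
Satisfying assignments = 3+3+4+4+0+0+0+0 = 14

14
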